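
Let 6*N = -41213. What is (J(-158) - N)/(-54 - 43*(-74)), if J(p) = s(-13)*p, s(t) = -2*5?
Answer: 50693/18768 ≈ 2.7010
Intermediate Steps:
N = -41213/6 (N = (⅙)*(-41213) = -41213/6 ≈ -6868.8)
s(t) = -10
J(p) = -10*p
(J(-158) - N)/(-54 - 43*(-74)) = (-10*(-158) - 1*(-41213/6))/(-54 - 43*(-74)) = (1580 + 41213/6)/(-54 + 3182) = (50693/6)/3128 = (50693/6)*(1/3128) = 50693/18768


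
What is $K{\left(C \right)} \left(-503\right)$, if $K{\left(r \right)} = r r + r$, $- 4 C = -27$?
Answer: $- \frac{421011}{16} \approx -26313.0$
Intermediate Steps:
$C = \frac{27}{4}$ ($C = \left(- \frac{1}{4}\right) \left(-27\right) = \frac{27}{4} \approx 6.75$)
$K{\left(r \right)} = r + r^{2}$ ($K{\left(r \right)} = r^{2} + r = r + r^{2}$)
$K{\left(C \right)} \left(-503\right) = \frac{27 \left(1 + \frac{27}{4}\right)}{4} \left(-503\right) = \frac{27}{4} \cdot \frac{31}{4} \left(-503\right) = \frac{837}{16} \left(-503\right) = - \frac{421011}{16}$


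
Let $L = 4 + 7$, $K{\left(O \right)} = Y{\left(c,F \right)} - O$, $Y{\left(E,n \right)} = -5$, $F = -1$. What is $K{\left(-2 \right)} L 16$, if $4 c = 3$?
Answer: $-528$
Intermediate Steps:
$c = \frac{3}{4}$ ($c = \frac{1}{4} \cdot 3 = \frac{3}{4} \approx 0.75$)
$K{\left(O \right)} = -5 - O$
$L = 11$
$K{\left(-2 \right)} L 16 = \left(-5 - -2\right) 11 \cdot 16 = \left(-5 + 2\right) 11 \cdot 16 = \left(-3\right) 11 \cdot 16 = \left(-33\right) 16 = -528$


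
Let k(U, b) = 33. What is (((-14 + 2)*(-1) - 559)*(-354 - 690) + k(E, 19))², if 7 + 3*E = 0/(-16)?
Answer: 326156352201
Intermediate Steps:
E = -7/3 (E = -7/3 + (0/(-16))/3 = -7/3 + (0*(-1/16))/3 = -7/3 + (⅓)*0 = -7/3 + 0 = -7/3 ≈ -2.3333)
(((-14 + 2)*(-1) - 559)*(-354 - 690) + k(E, 19))² = (((-14 + 2)*(-1) - 559)*(-354 - 690) + 33)² = ((-12*(-1) - 559)*(-1044) + 33)² = ((12 - 559)*(-1044) + 33)² = (-547*(-1044) + 33)² = (571068 + 33)² = 571101² = 326156352201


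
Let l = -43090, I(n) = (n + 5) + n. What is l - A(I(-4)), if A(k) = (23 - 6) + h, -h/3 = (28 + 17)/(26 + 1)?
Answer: -43102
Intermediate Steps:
I(n) = 5 + 2*n (I(n) = (5 + n) + n = 5 + 2*n)
h = -5 (h = -3*(28 + 17)/(26 + 1) = -135/27 = -3*5/3 = -5)
A(k) = 12 (A(k) = (23 - 6) - 5 = 17 - 5 = 12)
l - A(I(-4)) = -43090 - 1*12 = -43090 - 12 = -43102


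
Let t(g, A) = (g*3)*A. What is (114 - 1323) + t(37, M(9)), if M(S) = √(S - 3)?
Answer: -1209 + 111*√6 ≈ -937.11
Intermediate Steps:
M(S) = √(-3 + S)
t(g, A) = 3*A*g (t(g, A) = (3*g)*A = 3*A*g)
(114 - 1323) + t(37, M(9)) = (114 - 1323) + 3*√(-3 + 9)*37 = -1209 + 3*√6*37 = -1209 + 111*√6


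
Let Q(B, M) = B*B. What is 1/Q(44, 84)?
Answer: 1/1936 ≈ 0.00051653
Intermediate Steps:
Q(B, M) = B²
1/Q(44, 84) = 1/(44²) = 1/1936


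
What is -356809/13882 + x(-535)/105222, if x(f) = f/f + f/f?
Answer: -18772064417/730345902 ≈ -25.703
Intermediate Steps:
x(f) = 2 (x(f) = 1 + 1 = 2)
-356809/13882 + x(-535)/105222 = -356809/13882 + 2/105222 = -356809*1/13882 + 2*(1/105222) = -356809/13882 + 1/52611 = -18772064417/730345902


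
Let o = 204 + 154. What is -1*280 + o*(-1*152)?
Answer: -54696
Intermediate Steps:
o = 358
-1*280 + o*(-1*152) = -1*280 + 358*(-1*152) = -280 + 358*(-152) = -280 - 54416 = -54696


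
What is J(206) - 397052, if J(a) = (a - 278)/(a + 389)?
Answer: -236246012/595 ≈ -3.9705e+5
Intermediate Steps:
J(a) = (-278 + a)/(389 + a)
J(206) - 397052 = (-278 + 206)/(389 + 206) - 397052 = -72/595 - 397052 = -236246012/595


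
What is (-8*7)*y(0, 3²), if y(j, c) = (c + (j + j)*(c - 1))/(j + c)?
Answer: -56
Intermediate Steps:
y(j, c) = (c + 2*j*(-1 + c))/(c + j) (y(j, c) = (c + (2*j)*(-1 + c))/(c + j) = (c + 2*j*(-1 + c))/(c + j))
(-8*7)*y(0, 3²) = (-8*7)*((3² - 2*0 + 2*3²*0)/(3² + 0)) = -56*(9 + 0 + 2*9*0)/(9 + 0) = -56*(9 + 0 + 0)/9 = -56*9/9 = -56*1 = -56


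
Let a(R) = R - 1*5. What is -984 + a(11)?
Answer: -978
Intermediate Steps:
a(R) = -5 + R (a(R) = R - 5 = -5 + R)
-984 + a(11) = -984 + (-5 + 11) = -984 + 6 = -978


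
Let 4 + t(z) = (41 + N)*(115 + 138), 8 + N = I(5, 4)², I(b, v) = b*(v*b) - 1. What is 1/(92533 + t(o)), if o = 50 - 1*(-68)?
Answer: 1/2580531 ≈ 3.8752e-7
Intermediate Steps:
I(b, v) = -1 + v*b² (I(b, v) = b*(b*v) - 1 = v*b² - 1 = -1 + v*b²)
o = 118 (o = 50 + 68 = 118)
N = 9793 (N = -8 + (-1 + 4*5²)² = -8 + (-1 + 4*25)² = -8 + (-1 + 100)² = -8 + 99² = -8 + 9801 = 9793)
t(z) = 2487998 (t(z) = -4 + (41 + 9793)*(115 + 138) = -4 + 9834*253 = -4 + 2488002 = 2487998)
1/(92533 + t(o)) = 1/(92533 + 2487998) = 1/2580531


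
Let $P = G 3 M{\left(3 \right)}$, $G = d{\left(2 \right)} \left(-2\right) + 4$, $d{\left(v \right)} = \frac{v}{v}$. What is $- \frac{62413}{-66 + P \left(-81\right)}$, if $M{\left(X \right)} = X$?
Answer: $\frac{62413}{1524} \approx 40.953$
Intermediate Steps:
$d{\left(v \right)} = 1$
$G = 2$ ($G = 1 \left(-2\right) + 4 = -2 + 4 = 2$)
$P = 18$ ($P = 2 \cdot 3 \cdot 3 = 6 \cdot 3 = 18$)
$- \frac{62413}{-66 + P \left(-81\right)} = - \frac{62413}{-66 + 18 \left(-81\right)} = - \frac{62413}{-66 - 1458} = - \frac{62413}{-1524} = \left(-62413\right) \left(- \frac{1}{1524}\right) = \frac{62413}{1524}$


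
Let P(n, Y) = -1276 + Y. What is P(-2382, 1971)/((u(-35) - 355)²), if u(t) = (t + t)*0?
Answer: 139/25205 ≈ 0.0055148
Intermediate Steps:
u(t) = 0 (u(t) = (2*t)*0 = 0)
P(-2382, 1971)/((u(-35) - 355)²) = (-1276 + 1971)/((0 - 355)²) = 695/((-355)²) = 695/126025 = 695*(1/126025) = 139/25205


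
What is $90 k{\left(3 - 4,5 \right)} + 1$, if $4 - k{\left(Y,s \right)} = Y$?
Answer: $451$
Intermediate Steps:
$k{\left(Y,s \right)} = 4 - Y$
$90 k{\left(3 - 4,5 \right)} + 1 = 90 \left(4 - \left(3 - 4\right)\right) + 1 = 90 \left(4 - -1\right) + 1 = 90 \left(4 + 1\right) + 1 = 90 \cdot 5 + 1 = 450 + 1 = 451$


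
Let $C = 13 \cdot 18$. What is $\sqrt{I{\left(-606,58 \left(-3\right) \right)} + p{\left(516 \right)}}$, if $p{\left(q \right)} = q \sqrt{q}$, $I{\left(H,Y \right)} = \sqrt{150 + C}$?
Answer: $2 \sqrt{2 \sqrt{6} + 258 \sqrt{129}} \approx 108.36$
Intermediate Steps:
$C = 234$
$I{\left(H,Y \right)} = 8 \sqrt{6}$ ($I{\left(H,Y \right)} = \sqrt{150 + 234} = \sqrt{384} = 8 \sqrt{6}$)
$p{\left(q \right)} = q^{\frac{3}{2}}$
$\sqrt{I{\left(-606,58 \left(-3\right) \right)} + p{\left(516 \right)}} = \sqrt{8 \sqrt{6} + 516^{\frac{3}{2}}} = \sqrt{8 \sqrt{6} + 1032 \sqrt{129}}$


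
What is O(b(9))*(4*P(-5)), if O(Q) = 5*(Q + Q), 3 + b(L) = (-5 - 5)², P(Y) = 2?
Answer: 7760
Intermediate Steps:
b(L) = 97 (b(L) = -3 + (-5 - 5)² = -3 + (-10)² = -3 + 100 = 97)
O(Q) = 10*Q (O(Q) = 5*(2*Q) = 10*Q)
O(b(9))*(4*P(-5)) = (10*97)*(4*2) = 970*8 = 7760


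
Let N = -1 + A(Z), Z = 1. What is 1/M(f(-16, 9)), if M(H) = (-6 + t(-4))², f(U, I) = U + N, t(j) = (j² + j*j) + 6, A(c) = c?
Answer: 1/1024 ≈ 0.00097656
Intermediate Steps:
t(j) = 6 + 2*j² (t(j) = (j² + j²) + 6 = 2*j² + 6 = 6 + 2*j²)
N = 0 (N = -1 + 1 = 0)
f(U, I) = U (f(U, I) = U + 0 = U)
M(H) = 1024 (M(H) = (-6 + (6 + 2*(-4)²))² = (-6 + (6 + 2*16))² = (-6 + (6 + 32))² = (-6 + 38)² = 32² = 1024)
1/M(f(-16, 9)) = 1/1024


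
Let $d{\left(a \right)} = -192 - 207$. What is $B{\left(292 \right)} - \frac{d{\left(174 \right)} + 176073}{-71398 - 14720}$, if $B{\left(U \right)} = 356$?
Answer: $\frac{5138947}{14353} \approx 358.04$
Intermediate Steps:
$d{\left(a \right)} = -399$ ($d{\left(a \right)} = -192 - 207 = -399$)
$B{\left(292 \right)} - \frac{d{\left(174 \right)} + 176073}{-71398 - 14720} = 356 - \frac{-399 + 176073}{-71398 - 14720} = 356 - \frac{175674}{-86118} = 356 - 175674 \left(- \frac{1}{86118}\right) = 356 - - \frac{29279}{14353} = 356 + \frac{29279}{14353} = \frac{5138947}{14353}$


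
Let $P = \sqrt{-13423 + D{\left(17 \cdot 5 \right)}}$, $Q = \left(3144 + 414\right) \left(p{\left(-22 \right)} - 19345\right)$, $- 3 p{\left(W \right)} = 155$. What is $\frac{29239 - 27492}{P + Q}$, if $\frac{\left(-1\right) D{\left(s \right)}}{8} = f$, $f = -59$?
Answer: $- \frac{120566304980}{4762841097968551} - \frac{5241 i \sqrt{1439}}{4762841097968551} \approx -2.5314 \cdot 10^{-5} - 4.1742 \cdot 10^{-11} i$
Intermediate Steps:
$p{\left(W \right)} = - \frac{155}{3}$ ($p{\left(W \right)} = \left(- \frac{1}{3}\right) 155 = - \frac{155}{3}$)
$Q = -69013340$ ($Q = \left(3144 + 414\right) \left(- \frac{155}{3} - 19345\right) = 3558 \left(- \frac{58190}{3}\right) = -69013340$)
$D{\left(s \right)} = 472$ ($D{\left(s \right)} = \left(-8\right) \left(-59\right) = 472$)
$P = 3 i \sqrt{1439}$ ($P = \sqrt{-13423 + 472} = \sqrt{-12951} = 3 i \sqrt{1439} \approx 113.8 i$)
$\frac{29239 - 27492}{P + Q} = \frac{29239 - 27492}{3 i \sqrt{1439} - 69013340} = \frac{1747}{-69013340 + 3 i \sqrt{1439}}$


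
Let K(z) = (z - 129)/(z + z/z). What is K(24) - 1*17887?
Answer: -89456/5 ≈ -17891.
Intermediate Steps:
K(z) = (-129 + z)/(1 + z) (K(z) = (-129 + z)/(z + 1) = (-129 + z)/(1 + z))
K(24) - 1*17887 = (-129 + 24)/(1 + 24) - 1*17887 = -105/25 - 17887 = (1/25)*(-105) - 17887 = -21/5 - 17887 = -89456/5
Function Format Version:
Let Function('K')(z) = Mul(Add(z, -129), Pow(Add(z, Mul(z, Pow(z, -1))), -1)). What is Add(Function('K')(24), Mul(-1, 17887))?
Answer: Rational(-89456, 5) ≈ -17891.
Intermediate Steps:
Function('K')(z) = Mul(Pow(Add(1, z), -1), Add(-129, z)) (Function('K')(z) = Mul(Add(-129, z), Pow(Add(z, 1), -1)) = Mul(Add(-129, z), Pow(Add(1, z), -1)) = Mul(Pow(Add(1, z), -1), Add(-129, z)))
Add(Function('K')(24), Mul(-1, 17887)) = Add(Mul(Pow(Add(1, 24), -1), Add(-129, 24)), Mul(-1, 17887)) = Add(Mul(Pow(25, -1), -105), -17887) = Add(Mul(Rational(1, 25), -105), -17887) = Add(Rational(-21, 5), -17887) = Rational(-89456, 5)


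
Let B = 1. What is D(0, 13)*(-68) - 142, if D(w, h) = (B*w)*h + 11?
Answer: -890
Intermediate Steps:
D(w, h) = 11 + h*w (D(w, h) = (1*w)*h + 11 = w*h + 11 = h*w + 11 = 11 + h*w)
D(0, 13)*(-68) - 142 = (11 + 13*0)*(-68) - 142 = (11 + 0)*(-68) - 142 = 11*(-68) - 142 = -748 - 142 = -890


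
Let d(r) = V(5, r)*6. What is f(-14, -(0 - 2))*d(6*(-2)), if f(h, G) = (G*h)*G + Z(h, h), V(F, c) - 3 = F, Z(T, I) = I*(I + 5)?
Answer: 3360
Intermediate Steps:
Z(T, I) = I*(5 + I)
V(F, c) = 3 + F
d(r) = 48 (d(r) = (3 + 5)*6 = 8*6 = 48)
f(h, G) = h*G² + h*(5 + h) (f(h, G) = (G*h)*G + h*(5 + h) = h*G² + h*(5 + h))
f(-14, -(0 - 2))*d(6*(-2)) = -14*(5 - 14 + (-(0 - 2))²)*48 = -14*(5 - 14 + (-1*(-2))²)*48 = -14*(5 - 14 + 2²)*48 = -14*(5 - 14 + 4)*48 = -14*(-5)*48 = 70*48 = 3360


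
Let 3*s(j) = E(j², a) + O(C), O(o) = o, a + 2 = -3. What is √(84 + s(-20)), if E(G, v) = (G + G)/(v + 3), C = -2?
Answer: 5*I*√2 ≈ 7.0711*I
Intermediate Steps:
a = -5 (a = -2 - 3 = -5)
E(G, v) = 2*G/(3 + v) (E(G, v) = (2*G)/(3 + v) = 2*G/(3 + v))
s(j) = -⅔ - j²/3 (s(j) = (2*j²/(3 - 5) - 2)/3 = (2*j²/(-2) - 2)/3 = (2*j²*(-½) - 2)/3 = (-j² - 2)/3 = (-2 - j²)/3 = -⅔ - j²/3)
√(84 + s(-20)) = √(84 + (-⅔ - ⅓*(-20)²)) = √(84 + (-⅔ - ⅓*400)) = √(84 + (-⅔ - 400/3)) = √(84 - 134) = √(-50) = 5*I*√2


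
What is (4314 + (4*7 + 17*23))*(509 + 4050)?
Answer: 21577747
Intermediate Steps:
(4314 + (4*7 + 17*23))*(509 + 4050) = (4314 + (28 + 391))*4559 = (4314 + 419)*4559 = 4733*4559 = 21577747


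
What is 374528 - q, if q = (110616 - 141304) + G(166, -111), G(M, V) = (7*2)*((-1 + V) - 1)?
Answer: 406798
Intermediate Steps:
G(M, V) = -28 + 14*V (G(M, V) = 14*(-2 + V) = -28 + 14*V)
q = -32270 (q = (110616 - 141304) + (-28 + 14*(-111)) = -30688 + (-28 - 1554) = -30688 - 1582 = -32270)
374528 - q = 374528 - 1*(-32270) = 374528 + 32270 = 406798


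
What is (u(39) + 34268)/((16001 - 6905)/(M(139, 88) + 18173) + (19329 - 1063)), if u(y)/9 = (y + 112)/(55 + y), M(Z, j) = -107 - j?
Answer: 28967510939/15434576468 ≈ 1.8768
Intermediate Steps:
u(y) = 9*(112 + y)/(55 + y) (u(y) = 9*((y + 112)/(55 + y)) = 9*((112 + y)/(55 + y)) = 9*(112 + y)/(55 + y))
(u(39) + 34268)/((16001 - 6905)/(M(139, 88) + 18173) + (19329 - 1063)) = (9*(112 + 39)/(55 + 39) + 34268)/((16001 - 6905)/((-107 - 1*88) + 18173) + (19329 - 1063)) = (9*151/94 + 34268)/(9096/((-107 - 88) + 18173) + 18266) = (9*(1/94)*151 + 34268)/(9096/(-195 + 18173) + 18266) = (1359/94 + 34268)/(9096/17978 + 18266) = 3222551/(94*(9096*(1/17978) + 18266)) = 3222551/(94*(4548/8989 + 18266)) = 3222551/(94*(164197622/8989)) = (3222551/94)*(8989/164197622) = 28967510939/15434576468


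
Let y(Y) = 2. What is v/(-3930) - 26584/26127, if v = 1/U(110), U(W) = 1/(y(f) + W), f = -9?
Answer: -17900224/17113185 ≈ -1.0460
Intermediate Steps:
U(W) = 1/(2 + W)
v = 112 (v = 1/(1/(2 + 110)) = 1/(1/112) = 112)
v/(-3930) - 26584/26127 = 112/(-3930) - 26584/26127 = 112*(-1/3930) - 26584*1/26127 = -56/1965 - 26584/26127 = -17900224/17113185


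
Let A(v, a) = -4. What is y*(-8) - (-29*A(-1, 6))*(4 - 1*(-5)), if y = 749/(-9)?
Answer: -3404/9 ≈ -378.22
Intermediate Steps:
y = -749/9 (y = 749*(-1/9) = -749/9 ≈ -83.222)
y*(-8) - (-29*A(-1, 6))*(4 - 1*(-5)) = -749/9*(-8) - (-29*(-4))*(4 - 1*(-5)) = 5992/9 - 116*(4 + 5) = 5992/9 - 116*9 = 5992/9 - 1*1044 = 5992/9 - 1044 = -3404/9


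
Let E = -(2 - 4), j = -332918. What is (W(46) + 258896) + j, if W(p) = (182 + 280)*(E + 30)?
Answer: -59238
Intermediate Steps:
E = 2 (E = -1*(-2) = 2)
W(p) = 14784 (W(p) = (182 + 280)*(2 + 30) = 462*32 = 14784)
(W(46) + 258896) + j = (14784 + 258896) - 332918 = 273680 - 332918 = -59238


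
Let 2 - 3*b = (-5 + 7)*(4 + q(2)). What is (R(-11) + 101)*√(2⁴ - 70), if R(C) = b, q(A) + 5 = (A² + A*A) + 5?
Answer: 281*I*√6 ≈ 688.31*I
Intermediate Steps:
q(A) = 2*A² (q(A) = -5 + ((A² + A*A) + 5) = -5 + ((A² + A²) + 5) = -5 + (2*A² + 5) = -5 + (5 + 2*A²) = 2*A²)
b = -22/3 (b = ⅔ - (-5 + 7)*(4 + 2*2²)/3 = ⅔ - 2*(4 + 2*4)/3 = ⅔ - 2*(4 + 8)/3 = ⅔ - 2*12/3 = ⅔ - ⅓*24 = ⅔ - 8 = -22/3 ≈ -7.3333)
R(C) = -22/3
(R(-11) + 101)*√(2⁴ - 70) = (-22/3 + 101)*√(2⁴ - 70) = 281*√(16 - 70)/3 = 281*√(-54)/3 = 281*(3*I*√6)/3 = 281*I*√6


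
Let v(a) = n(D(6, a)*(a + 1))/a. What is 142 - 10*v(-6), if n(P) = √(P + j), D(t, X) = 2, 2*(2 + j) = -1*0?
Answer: 142 + 10*I*√3/3 ≈ 142.0 + 5.7735*I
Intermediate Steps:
j = -2 (j = -2 + (-1*0)/2 = -2 + (½)*0 = -2 + 0 = -2)
n(P) = √(-2 + P) (n(P) = √(P - 2) = √(-2 + P))
v(a) = √2/√a (v(a) = √(-2 + 2*(a + 1))/a = √(-2 + 2*(1 + a))/a = √(-2 + (2 + 2*a))/a = √(2*a)/a = (√2*√a)/a = √2/√a)
142 - 10*v(-6) = 142 - 10*√2/√(-6) = 142 - 10*√2*(-I*√6/6) = 142 - (-10)*I*√3/3 = 142 + 10*I*√3/3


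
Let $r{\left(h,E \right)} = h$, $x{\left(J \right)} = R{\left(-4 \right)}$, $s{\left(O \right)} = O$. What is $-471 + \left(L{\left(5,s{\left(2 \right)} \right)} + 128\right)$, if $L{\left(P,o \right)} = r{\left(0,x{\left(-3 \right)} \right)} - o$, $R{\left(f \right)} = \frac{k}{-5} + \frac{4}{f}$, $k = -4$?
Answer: $-345$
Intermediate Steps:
$R{\left(f \right)} = \frac{4}{5} + \frac{4}{f}$ ($R{\left(f \right)} = - \frac{4}{-5} + \frac{4}{f} = \left(-4\right) \left(- \frac{1}{5}\right) + \frac{4}{f} = \frac{4}{5} + \frac{4}{f}$)
$x{\left(J \right)} = - \frac{1}{5}$ ($x{\left(J \right)} = \frac{4}{5} + \frac{4}{-4} = \frac{4}{5} + 4 \left(- \frac{1}{4}\right) = \frac{4}{5} - 1 = - \frac{1}{5}$)
$L{\left(P,o \right)} = - o$ ($L{\left(P,o \right)} = 0 - o = - o$)
$-471 + \left(L{\left(5,s{\left(2 \right)} \right)} + 128\right) = -471 + \left(\left(-1\right) 2 + 128\right) = -471 + \left(-2 + 128\right) = -471 + 126 = -345$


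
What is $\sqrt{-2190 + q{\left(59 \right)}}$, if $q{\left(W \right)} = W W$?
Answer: $\sqrt{1291} \approx 35.93$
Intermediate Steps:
$q{\left(W \right)} = W^{2}$
$\sqrt{-2190 + q{\left(59 \right)}} = \sqrt{-2190 + 59^{2}} = \sqrt{-2190 + 3481} = \sqrt{1291}$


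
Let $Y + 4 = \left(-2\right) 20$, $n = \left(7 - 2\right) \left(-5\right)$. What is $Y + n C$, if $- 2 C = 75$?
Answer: $\frac{1787}{2} \approx 893.5$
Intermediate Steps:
$C = - \frac{75}{2}$ ($C = \left(- \frac{1}{2}\right) 75 = - \frac{75}{2} \approx -37.5$)
$n = -25$ ($n = 5 \left(-5\right) = -25$)
$Y = -44$ ($Y = -4 - 40 = -44$)
$Y + n C = -44 - - \frac{1875}{2} = -44 + \frac{1875}{2} = \frac{1787}{2}$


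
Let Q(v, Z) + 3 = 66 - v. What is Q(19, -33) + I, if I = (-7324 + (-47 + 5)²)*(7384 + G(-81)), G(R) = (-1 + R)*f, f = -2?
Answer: -41966836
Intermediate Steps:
Q(v, Z) = 63 - v (Q(v, Z) = -3 + (66 - v) = 63 - v)
G(R) = 2 - 2*R (G(R) = (-1 + R)*(-2) = 2 - 2*R)
I = -41966880 (I = (-7324 + (-47 + 5)²)*(7384 + (2 - 2*(-81))) = (-7324 + (-42)²)*(7384 + (2 + 162)) = (-7324 + 1764)*(7384 + 164) = -5560*7548 = -41966880)
Q(19, -33) + I = (63 - 1*19) - 41966880 = (63 - 19) - 41966880 = 44 - 41966880 = -41966836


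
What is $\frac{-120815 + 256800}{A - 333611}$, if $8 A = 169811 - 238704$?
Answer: $- \frac{1087880}{2737781} \approx -0.39736$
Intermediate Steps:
$A = - \frac{68893}{8}$ ($A = \frac{169811 - 238704}{8} = \frac{1}{8} \left(-68893\right) = - \frac{68893}{8} \approx -8611.6$)
$\frac{-120815 + 256800}{A - 333611} = \frac{-120815 + 256800}{- \frac{68893}{8} - 333611} = \frac{135985}{- \frac{2737781}{8}} = 135985 \left(- \frac{8}{2737781}\right) = - \frac{1087880}{2737781}$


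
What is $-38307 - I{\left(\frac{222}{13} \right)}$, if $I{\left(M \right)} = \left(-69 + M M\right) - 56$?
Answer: $- \frac{6502042}{169} \approx -38474.0$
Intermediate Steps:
$I{\left(M \right)} = -125 + M^{2}$ ($I{\left(M \right)} = \left(-69 + M^{2}\right) - 56 = -125 + M^{2}$)
$-38307 - I{\left(\frac{222}{13} \right)} = -38307 - \left(-125 + \left(\frac{222}{13}\right)^{2}\right) = -38307 - \left(-125 + \frac{49284}{169}\right) = -38307 - \frac{28159}{169} = - \frac{6502042}{169}$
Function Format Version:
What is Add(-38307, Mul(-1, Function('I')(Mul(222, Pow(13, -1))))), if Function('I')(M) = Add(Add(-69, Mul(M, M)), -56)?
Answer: Rational(-6502042, 169) ≈ -38474.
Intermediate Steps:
Function('I')(M) = Add(-125, Pow(M, 2)) (Function('I')(M) = Add(Add(-69, Pow(M, 2)), -56) = Add(-125, Pow(M, 2)))
Add(-38307, Mul(-1, Function('I')(Mul(222, Pow(13, -1))))) = Add(-38307, Mul(-1, Add(-125, Pow(Mul(222, Pow(13, -1)), 2)))) = Add(-38307, Mul(-1, Add(-125, Pow(Mul(222, Rational(1, 13)), 2)))) = Add(-38307, Mul(-1, Add(-125, Pow(Rational(222, 13), 2)))) = Add(-38307, Mul(-1, Add(-125, Rational(49284, 169)))) = Add(-38307, Mul(-1, Rational(28159, 169))) = Add(-38307, Rational(-28159, 169)) = Rational(-6502042, 169)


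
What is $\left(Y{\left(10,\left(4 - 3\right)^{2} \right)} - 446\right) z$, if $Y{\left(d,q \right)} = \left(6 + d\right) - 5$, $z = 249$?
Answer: $-108315$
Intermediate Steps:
$Y{\left(d,q \right)} = 1 + d$
$\left(Y{\left(10,\left(4 - 3\right)^{2} \right)} - 446\right) z = \left(\left(1 + 10\right) - 446\right) 249 = \left(11 - 446\right) 249 = \left(-435\right) 249 = -108315$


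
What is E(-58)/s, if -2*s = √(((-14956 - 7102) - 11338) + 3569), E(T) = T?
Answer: -116*I*√29827/29827 ≈ -0.67167*I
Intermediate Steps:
s = -I*√29827/2 (s = -√(((-14956 - 7102) - 11338) + 3569)/2 = -√((-22058 - 11338) + 3569)/2 = -√(-33396 + 3569)/2 = -I*√29827/2 ≈ -86.353*I)
E(-58)/s = -58*2*I*√29827/29827 = -116*I*√29827/29827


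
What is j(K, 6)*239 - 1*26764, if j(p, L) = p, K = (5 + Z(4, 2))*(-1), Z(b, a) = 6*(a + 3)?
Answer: -35129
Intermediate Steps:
Z(b, a) = 18 + 6*a (Z(b, a) = 6*(3 + a) = 18 + 6*a)
K = -35 (K = (5 + (18 + 6*2))*(-1) = (5 + (18 + 12))*(-1) = (5 + 30)*(-1) = 35*(-1) = -35)
j(K, 6)*239 - 1*26764 = -35*239 - 1*26764 = -8365 - 26764 = -35129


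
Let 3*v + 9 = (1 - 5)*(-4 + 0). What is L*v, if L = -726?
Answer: -1694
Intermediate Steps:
v = 7/3 (v = -3 + ((1 - 5)*(-4 + 0))/3 = -3 + (-4*(-4))/3 = -3 + (⅓)*16 = -3 + 16/3 = 7/3 ≈ 2.3333)
L*v = -726*7/3 = -1694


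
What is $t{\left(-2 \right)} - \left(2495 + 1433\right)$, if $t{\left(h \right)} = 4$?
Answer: $-3924$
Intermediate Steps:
$t{\left(-2 \right)} - \left(2495 + 1433\right) = 4 - \left(2495 + 1433\right) = 4 - 3928 = -3924$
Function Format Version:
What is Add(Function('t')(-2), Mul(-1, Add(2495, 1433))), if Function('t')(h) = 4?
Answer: -3924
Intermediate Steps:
Add(Function('t')(-2), Mul(-1, Add(2495, 1433))) = Add(4, Mul(-1, Add(2495, 1433))) = Add(4, Mul(-1, 3928)) = Add(4, -3928) = -3924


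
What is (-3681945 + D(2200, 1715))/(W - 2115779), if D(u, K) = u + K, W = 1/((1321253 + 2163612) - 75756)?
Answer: 417960172509/240430707697 ≈ 1.7384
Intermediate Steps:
W = 1/3409109 (W = 1/(3484865 - 75756) = 1/3409109 ≈ 2.9333e-7)
D(u, K) = K + u
(-3681945 + D(2200, 1715))/(W - 2115779) = (-3681945 + (1715 + 2200))/(1/3409109 - 2115779) = (-3681945 + 3915)/(-7212921230910/3409109) = -3678030*(-3409109/7212921230910) = 417960172509/240430707697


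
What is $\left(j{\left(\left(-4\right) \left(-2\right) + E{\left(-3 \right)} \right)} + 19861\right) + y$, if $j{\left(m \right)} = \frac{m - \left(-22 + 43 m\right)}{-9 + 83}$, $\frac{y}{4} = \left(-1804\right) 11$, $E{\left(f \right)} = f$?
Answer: $- \frac{2202149}{37} \approx -59518.0$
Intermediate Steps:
$y = -79376$ ($y = 4 \left(\left(-1804\right) 11\right) = 4 \left(-19844\right) = -79376$)
$j{\left(m \right)} = \frac{11}{37} - \frac{21 m}{37}$ ($j{\left(m \right)} = \frac{m - \left(-22 + 43 m\right)}{74} = \left(22 - 42 m\right) \frac{1}{74} = \frac{11}{37} - \frac{21 m}{37}$)
$\left(j{\left(\left(-4\right) \left(-2\right) + E{\left(-3 \right)} \right)} + 19861\right) + y = \left(\left(\frac{11}{37} - \frac{21 \left(\left(-4\right) \left(-2\right) - 3\right)}{37}\right) + 19861\right) - 79376 = \left(\left(\frac{11}{37} - \frac{21 \left(8 - 3\right)}{37}\right) + 19861\right) - 79376 = \left(\left(\frac{11}{37} - \frac{105}{37}\right) + 19861\right) - 79376 = \left(- \frac{94}{37} + 19861\right) - 79376 = \frac{734763}{37} - 79376 = - \frac{2202149}{37}$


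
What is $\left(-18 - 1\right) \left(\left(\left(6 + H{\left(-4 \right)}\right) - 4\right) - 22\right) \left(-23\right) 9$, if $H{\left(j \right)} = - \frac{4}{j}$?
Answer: $-74727$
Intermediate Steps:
$\left(-18 - 1\right) \left(\left(\left(6 + H{\left(-4 \right)}\right) - 4\right) - 22\right) \left(-23\right) 9 = \left(-18 - 1\right) \left(\left(\left(6 - \frac{4}{-4}\right) - 4\right) - 22\right) \left(-23\right) 9 = - 19 \left(\left(\left(6 - -1\right) - 4\right) - 22\right) \left(-23\right) 9 = - 19 \left(\left(\left(6 + 1\right) - 4\right) - 22\right) \left(-23\right) 9 = - 19 \left(\left(7 - 4\right) - 22\right) \left(-23\right) 9 = - 19 \left(3 - 22\right) \left(-23\right) 9 = \left(-19\right) \left(-19\right) \left(-23\right) 9 = 361 \left(-23\right) 9 = \left(-8303\right) 9 = -74727$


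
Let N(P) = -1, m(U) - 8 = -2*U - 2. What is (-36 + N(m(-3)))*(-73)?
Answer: 2701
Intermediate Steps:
m(U) = 6 - 2*U (m(U) = 8 + (-2*U - 2) = 8 + (-2 - 2*U) = 6 - 2*U)
(-36 + N(m(-3)))*(-73) = (-36 - 1)*(-73) = -37*(-73) = 2701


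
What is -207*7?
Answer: -1449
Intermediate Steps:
-207*7 = -9*161 = -1449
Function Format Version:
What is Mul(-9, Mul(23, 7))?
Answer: -1449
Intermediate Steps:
Mul(-9, Mul(23, 7)) = Mul(-9, 161) = -1449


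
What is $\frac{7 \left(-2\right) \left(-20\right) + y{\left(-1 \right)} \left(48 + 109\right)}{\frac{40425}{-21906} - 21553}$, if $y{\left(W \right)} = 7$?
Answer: $- \frac{1438494}{22484783} \approx -0.063976$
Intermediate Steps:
$\frac{7 \left(-2\right) \left(-20\right) + y{\left(-1 \right)} \left(48 + 109\right)}{\frac{40425}{-21906} - 21553} = \frac{7 \left(-2\right) \left(-20\right) + 7 \left(48 + 109\right)}{\frac{40425}{-21906} - 21553} = \frac{\left(-14\right) \left(-20\right) + 7 \cdot 157}{40425 \left(- \frac{1}{21906}\right) - 21553} = \frac{280 + 1099}{- \frac{13475}{7302} - 21553} = \frac{1379}{- \frac{157393481}{7302}} = 1379 \left(- \frac{7302}{157393481}\right) = - \frac{1438494}{22484783}$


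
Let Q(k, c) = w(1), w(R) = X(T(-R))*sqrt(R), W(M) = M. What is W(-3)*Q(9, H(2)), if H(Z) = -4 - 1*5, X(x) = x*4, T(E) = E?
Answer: 12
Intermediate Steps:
X(x) = 4*x
H(Z) = -9 (H(Z) = -4 - 5 = -9)
w(R) = -4*R**(3/2) (w(R) = (4*(-R))*sqrt(R) = (-4*R)*sqrt(R) = -4*R**(3/2))
Q(k, c) = -4 (Q(k, c) = -4*1**(3/2) = -4*1 = -4)
W(-3)*Q(9, H(2)) = -3*(-4) = 12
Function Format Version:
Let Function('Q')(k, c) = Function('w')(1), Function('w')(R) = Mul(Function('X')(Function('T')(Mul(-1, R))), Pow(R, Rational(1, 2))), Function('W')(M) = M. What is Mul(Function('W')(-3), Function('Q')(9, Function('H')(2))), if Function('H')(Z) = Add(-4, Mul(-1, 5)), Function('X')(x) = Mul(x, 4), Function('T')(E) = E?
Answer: 12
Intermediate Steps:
Function('X')(x) = Mul(4, x)
Function('H')(Z) = -9 (Function('H')(Z) = Add(-4, -5) = -9)
Function('w')(R) = Mul(-4, Pow(R, Rational(3, 2))) (Function('w')(R) = Mul(Mul(4, Mul(-1, R)), Pow(R, Rational(1, 2))) = Mul(Mul(-4, R), Pow(R, Rational(1, 2))) = Mul(-4, Pow(R, Rational(3, 2))))
Function('Q')(k, c) = -4 (Function('Q')(k, c) = Mul(-4, Pow(1, Rational(3, 2))) = Mul(-4, 1) = -4)
Mul(Function('W')(-3), Function('Q')(9, Function('H')(2))) = Mul(-3, -4) = 12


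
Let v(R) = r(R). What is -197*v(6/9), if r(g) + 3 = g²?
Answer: 4531/9 ≈ 503.44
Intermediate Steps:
r(g) = -3 + g²
v(R) = -3 + R²
-197*v(6/9) = -197*(-3 + (6/9)²) = -197*(-3 + (6*(⅑))²) = -197*(-3 + (⅔)²) = -197*(-3 + 4/9) = -197*(-23/9) = 4531/9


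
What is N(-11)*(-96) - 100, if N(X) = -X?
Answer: -1156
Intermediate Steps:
N(-11)*(-96) - 100 = -1*(-11)*(-96) - 100 = 11*(-96) - 100 = -1056 - 100 = -1156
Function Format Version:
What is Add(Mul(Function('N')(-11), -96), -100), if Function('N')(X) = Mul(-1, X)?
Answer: -1156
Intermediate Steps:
Add(Mul(Function('N')(-11), -96), -100) = Add(Mul(Mul(-1, -11), -96), -100) = Add(Mul(11, -96), -100) = Add(-1056, -100) = -1156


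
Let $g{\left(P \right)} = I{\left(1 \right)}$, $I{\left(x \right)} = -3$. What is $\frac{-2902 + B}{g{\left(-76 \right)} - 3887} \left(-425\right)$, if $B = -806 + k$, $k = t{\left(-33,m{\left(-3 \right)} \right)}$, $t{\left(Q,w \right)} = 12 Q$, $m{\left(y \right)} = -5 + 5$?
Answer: $- \frac{174420}{389} \approx -448.38$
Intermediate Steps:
$m{\left(y \right)} = 0$
$k = -396$ ($k = 12 \left(-33\right) = -396$)
$g{\left(P \right)} = -3$
$B = -1202$ ($B = -806 - 396 = -1202$)
$\frac{-2902 + B}{g{\left(-76 \right)} - 3887} \left(-425\right) = \frac{-2902 - 1202}{-3 - 3887} \left(-425\right) = - \frac{4104}{-3890} \left(-425\right) = \left(-4104\right) \left(- \frac{1}{3890}\right) \left(-425\right) = \frac{2052}{1945} \left(-425\right) = - \frac{174420}{389}$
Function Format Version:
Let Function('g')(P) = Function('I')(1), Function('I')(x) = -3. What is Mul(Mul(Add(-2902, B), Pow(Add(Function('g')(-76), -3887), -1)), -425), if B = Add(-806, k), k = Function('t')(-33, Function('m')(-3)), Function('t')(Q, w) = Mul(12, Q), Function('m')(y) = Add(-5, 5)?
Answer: Rational(-174420, 389) ≈ -448.38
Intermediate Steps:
Function('m')(y) = 0
k = -396 (k = Mul(12, -33) = -396)
Function('g')(P) = -3
B = -1202 (B = Add(-806, -396) = -1202)
Mul(Mul(Add(-2902, B), Pow(Add(Function('g')(-76), -3887), -1)), -425) = Mul(Mul(Add(-2902, -1202), Pow(Add(-3, -3887), -1)), -425) = Mul(Mul(-4104, Pow(-3890, -1)), -425) = Mul(Mul(-4104, Rational(-1, 3890)), -425) = Mul(Rational(2052, 1945), -425) = Rational(-174420, 389)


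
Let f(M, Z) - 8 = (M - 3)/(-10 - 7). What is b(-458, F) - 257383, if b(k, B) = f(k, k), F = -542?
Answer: -4374914/17 ≈ -2.5735e+5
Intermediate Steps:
f(M, Z) = 139/17 - M/17 (f(M, Z) = 8 + (M - 3)/(-10 - 7) = 8 + (-3 + M)/(-17) = 8 + (-3 + M)*(-1/17) = 8 + (3/17 - M/17) = 139/17 - M/17)
b(k, B) = 139/17 - k/17
b(-458, F) - 257383 = (139/17 - 1/17*(-458)) - 257383 = (139/17 + 458/17) - 257383 = 597/17 - 257383 = -4374914/17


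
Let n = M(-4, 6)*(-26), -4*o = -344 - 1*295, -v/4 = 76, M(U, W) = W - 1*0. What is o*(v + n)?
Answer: -73485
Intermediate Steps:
M(U, W) = W (M(U, W) = W + 0 = W)
v = -304 (v = -4*76 = -304)
o = 639/4 (o = -(-344 - 1*295)/4 = -(-344 - 295)/4 = -¼*(-639) = 639/4 ≈ 159.75)
n = -156 (n = 6*(-26) = -156)
o*(v + n) = 639*(-304 - 156)/4 = (639/4)*(-460) = -73485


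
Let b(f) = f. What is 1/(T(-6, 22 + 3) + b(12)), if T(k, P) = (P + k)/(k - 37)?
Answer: 43/497 ≈ 0.086519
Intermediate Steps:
T(k, P) = (P + k)/(-37 + k)
1/(T(-6, 22 + 3) + b(12)) = 1/(((22 + 3) - 6)/(-37 - 6) + 12) = 1/((25 - 6)/(-43) + 12) = 1/(-1/43*19 + 12) = 1/(-19/43 + 12) = 1/(497/43) = 43/497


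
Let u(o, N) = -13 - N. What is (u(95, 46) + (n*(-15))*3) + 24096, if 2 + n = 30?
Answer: 22777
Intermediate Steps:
n = 28 (n = -2 + 30 = 28)
(u(95, 46) + (n*(-15))*3) + 24096 = ((-13 - 1*46) + (28*(-15))*3) + 24096 = ((-13 - 46) - 420*3) + 24096 = (-59 - 1260) + 24096 = -1319 + 24096 = 22777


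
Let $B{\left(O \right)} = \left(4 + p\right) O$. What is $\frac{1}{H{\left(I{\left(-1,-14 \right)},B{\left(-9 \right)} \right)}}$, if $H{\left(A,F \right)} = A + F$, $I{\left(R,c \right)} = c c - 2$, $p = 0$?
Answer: $\frac{1}{158} \approx 0.0063291$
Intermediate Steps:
$I{\left(R,c \right)} = -2 + c^{2}$ ($I{\left(R,c \right)} = c^{2} - 2 = -2 + c^{2}$)
$B{\left(O \right)} = 4 O$ ($B{\left(O \right)} = \left(4 + 0\right) O = 4 O$)
$\frac{1}{H{\left(I{\left(-1,-14 \right)},B{\left(-9 \right)} \right)}} = \frac{1}{\left(-2 + \left(-14\right)^{2}\right) + 4 \left(-9\right)} = \frac{1}{\left(-2 + 196\right) - 36} = \frac{1}{194 - 36} = \frac{1}{158}$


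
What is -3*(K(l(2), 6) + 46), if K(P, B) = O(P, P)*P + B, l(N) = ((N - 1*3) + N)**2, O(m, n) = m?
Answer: -159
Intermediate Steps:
l(N) = (-3 + 2*N)**2 (l(N) = ((N - 3) + N)**2 = ((-3 + N) + N)**2 = (-3 + 2*N)**2)
K(P, B) = B + P**2 (K(P, B) = P*P + B = P**2 + B = B + P**2)
-3*(K(l(2), 6) + 46) = -3*((6 + ((-3 + 2*2)**2)**2) + 46) = -3*((6 + ((-3 + 4)**2)**2) + 46) = -3*((6 + (1**2)**2) + 46) = -3*((6 + 1**2) + 46) = -3*((6 + 1) + 46) = -3*(7 + 46) = -3*53 = -159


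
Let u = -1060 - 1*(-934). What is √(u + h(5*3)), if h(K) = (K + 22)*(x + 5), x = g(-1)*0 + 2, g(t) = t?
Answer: √133 ≈ 11.533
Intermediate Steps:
u = -126 (u = -1060 + 934 = -126)
x = 2 (x = -1*0 + 2 = 0 + 2 = 2)
h(K) = 154 + 7*K (h(K) = (K + 22)*(2 + 5) = (22 + K)*7 = 154 + 7*K)
√(u + h(5*3)) = √(-126 + (154 + 7*(5*3))) = √(-126 + (154 + 7*15)) = √(-126 + (154 + 105)) = √(-126 + 259) = √133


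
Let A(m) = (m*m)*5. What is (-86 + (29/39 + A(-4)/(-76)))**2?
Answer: 4090242025/549081 ≈ 7449.3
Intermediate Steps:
A(m) = 5*m**2 (A(m) = m**2*5 = 5*m**2)
(-86 + (29/39 + A(-4)/(-76)))**2 = (-86 + (29/39 + (5*(-4)**2)/(-76)))**2 = (-86 + (29*(1/39) + (5*16)*(-1/76)))**2 = (-86 + (29/39 + 80*(-1/76)))**2 = (-86 + (29/39 - 20/19))**2 = (-86 - 229/741)**2 = (-63955/741)**2 = 4090242025/549081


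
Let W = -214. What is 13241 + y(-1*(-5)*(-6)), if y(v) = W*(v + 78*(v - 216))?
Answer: 4125893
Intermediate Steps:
y(v) = 3605472 - 16906*v (y(v) = -214*(v + 78*(v - 216)) = -214*(v + 78*(-216 + v)) = -214*(v + (-16848 + 78*v)) = -214*(-16848 + 79*v) = 3605472 - 16906*v)
13241 + y(-1*(-5)*(-6)) = 13241 + (3605472 - 16906*(-1*(-5))*(-6)) = 13241 + (3605472 - 84530*(-6)) = 13241 + (3605472 - 16906*(-30)) = 13241 + (3605472 + 507180) = 13241 + 4112652 = 4125893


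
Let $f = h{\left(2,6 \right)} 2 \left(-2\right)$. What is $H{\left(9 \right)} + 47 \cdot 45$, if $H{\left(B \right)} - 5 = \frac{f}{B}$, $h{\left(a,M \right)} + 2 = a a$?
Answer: $\frac{19072}{9} \approx 2119.1$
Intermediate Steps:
$h{\left(a,M \right)} = -2 + a^{2}$ ($h{\left(a,M \right)} = -2 + a a = -2 + a^{2}$)
$f = -8$ ($f = \left(-2 + 2^{2}\right) 2 \left(-2\right) = \left(-2 + 4\right) 2 \left(-2\right) = 2 \cdot 2 \left(-2\right) = 4 \left(-2\right) = -8$)
$H{\left(B \right)} = 5 - \frac{8}{B}$
$H{\left(9 \right)} + 47 \cdot 45 = \left(5 - \frac{8}{9}\right) + 47 \cdot 45 = \left(5 - \frac{8}{9}\right) + 2115 = \frac{37}{9} + 2115 = \frac{19072}{9}$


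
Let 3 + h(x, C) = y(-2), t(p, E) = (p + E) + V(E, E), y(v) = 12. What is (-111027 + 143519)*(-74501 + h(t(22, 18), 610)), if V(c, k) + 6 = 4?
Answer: -2420394064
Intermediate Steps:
V(c, k) = -2 (V(c, k) = -6 + 4 = -2)
t(p, E) = -2 + E + p (t(p, E) = (p + E) - 2 = (E + p) - 2 = -2 + E + p)
h(x, C) = 9 (h(x, C) = -3 + 12 = 9)
(-111027 + 143519)*(-74501 + h(t(22, 18), 610)) = (-111027 + 143519)*(-74501 + 9) = 32492*(-74492) = -2420394064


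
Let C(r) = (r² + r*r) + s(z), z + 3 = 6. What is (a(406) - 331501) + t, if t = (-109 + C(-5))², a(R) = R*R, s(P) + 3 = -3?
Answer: -162440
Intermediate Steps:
z = 3 (z = -3 + 6 = 3)
s(P) = -6 (s(P) = -3 - 3 = -6)
a(R) = R²
C(r) = -6 + 2*r² (C(r) = (r² + r*r) - 6 = (r² + r²) - 6 = 2*r² - 6 = -6 + 2*r²)
t = 4225 (t = (-109 + (-6 + 2*(-5)²))² = (-109 + (-6 + 2*25))² = (-109 + (-6 + 50))² = (-109 + 44)² = (-65)² = 4225)
(a(406) - 331501) + t = (406² - 331501) + 4225 = (164836 - 331501) + 4225 = -166665 + 4225 = -162440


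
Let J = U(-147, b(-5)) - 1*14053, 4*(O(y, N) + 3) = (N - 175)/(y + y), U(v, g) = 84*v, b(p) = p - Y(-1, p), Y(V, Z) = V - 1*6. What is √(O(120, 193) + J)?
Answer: I*√42246370/40 ≈ 162.49*I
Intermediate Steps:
Y(V, Z) = -6 + V (Y(V, Z) = V - 6 = -6 + V)
b(p) = 7 + p (b(p) = p - (-6 - 1) = p - 1*(-7) = p + 7 = 7 + p)
O(y, N) = -3 + (-175 + N)/(8*y) (O(y, N) = -3 + ((N - 175)/(y + y))/4 = -3 + ((-175 + N)/((2*y)))/4 = -3 + ((-175 + N)*(1/(2*y)))/4 = -3 + ((-175 + N)/(2*y))/4 = -3 + (-175 + N)/(8*y))
J = -26401 (J = 84*(-147) - 1*14053 = -12348 - 14053 = -26401)
√(O(120, 193) + J) = √((⅛)*(-175 + 193 - 24*120)/120 - 26401) = √((⅛)*(1/120)*(-175 + 193 - 2880) - 26401) = √((⅛)*(1/120)*(-2862) - 26401) = √(-477/160 - 26401) = √(-4224637/160) = I*√42246370/40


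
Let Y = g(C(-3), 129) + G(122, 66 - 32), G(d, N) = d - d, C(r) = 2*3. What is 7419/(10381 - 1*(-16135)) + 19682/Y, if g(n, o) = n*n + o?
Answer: 523112047/4375140 ≈ 119.56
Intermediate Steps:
C(r) = 6
G(d, N) = 0
g(n, o) = o + n² (g(n, o) = n² + o = o + n²)
Y = 165 (Y = (129 + 6²) + 0 = (129 + 36) + 0 = 165 + 0 = 165)
7419/(10381 - 1*(-16135)) + 19682/Y = 7419/(10381 - 1*(-16135)) + 19682/165 = 7419/(10381 + 16135) + 19682*(1/165) = 7419/26516 + 19682/165 = 523112047/4375140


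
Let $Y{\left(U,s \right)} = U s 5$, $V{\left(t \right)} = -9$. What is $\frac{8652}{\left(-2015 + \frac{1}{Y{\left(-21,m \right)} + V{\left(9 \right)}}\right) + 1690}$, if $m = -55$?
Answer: $- \frac{7126776}{267707} \approx -26.622$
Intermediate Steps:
$Y{\left(U,s \right)} = 5 U s$ ($Y{\left(U,s \right)} = U 5 s = 5 U s$)
$\frac{8652}{\left(-2015 + \frac{1}{Y{\left(-21,m \right)} + V{\left(9 \right)}}\right) + 1690} = \frac{8652}{\left(-2015 + \frac{1}{5 \left(-21\right) \left(-55\right) - 9}\right) + 1690} = \frac{8652}{\left(-2015 + \frac{1}{5775 - 9}\right) + 1690} = \frac{8652}{\left(-2015 + \frac{1}{5766}\right) + 1690} = \frac{8652}{- \frac{11618489}{5766} + 1690} = \frac{8652}{- \frac{1873949}{5766}} = 8652 \left(- \frac{5766}{1873949}\right) = - \frac{7126776}{267707}$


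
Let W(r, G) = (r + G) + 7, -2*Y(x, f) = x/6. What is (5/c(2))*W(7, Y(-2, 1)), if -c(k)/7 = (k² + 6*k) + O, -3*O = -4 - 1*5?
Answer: -425/798 ≈ -0.53258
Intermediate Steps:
O = 3 (O = -(-4 - 1*5)/3 = -(-4 - 5)/3 = -⅓*(-9) = 3)
Y(x, f) = -x/12 (Y(x, f) = -x/(2*6) = -x/12)
c(k) = -21 - 42*k - 7*k² (c(k) = -7*((k² + 6*k) + 3) = -7*(3 + k² + 6*k) = -21 - 42*k - 7*k²)
W(r, G) = 7 + G + r (W(r, G) = (G + r) + 7 = 7 + G + r)
(5/c(2))*W(7, Y(-2, 1)) = (5/(-21 - 42*2 - 7*2²))*(7 - 1/12*(-2) + 7) = (5/(-21 - 84 - 7*4))*(7 + ⅙ + 7) = (5/(-21 - 84 - 28))*(85/6) = (5/(-133))*(85/6) = (5*(-1/133))*(85/6) = -5/133*85/6 = -425/798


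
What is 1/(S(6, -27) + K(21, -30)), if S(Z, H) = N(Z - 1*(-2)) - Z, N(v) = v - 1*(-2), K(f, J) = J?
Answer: -1/26 ≈ -0.038462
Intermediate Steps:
N(v) = 2 + v (N(v) = v + 2 = 2 + v)
S(Z, H) = 4 (S(Z, H) = (2 + (Z - 1*(-2))) - Z = (2 + (Z + 2)) - Z = (2 + (2 + Z)) - Z = (4 + Z) - Z = 4)
1/(S(6, -27) + K(21, -30)) = 1/(4 - 30) = 1/(-26) = -1/26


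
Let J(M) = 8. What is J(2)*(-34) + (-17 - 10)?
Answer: -299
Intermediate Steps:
J(2)*(-34) + (-17 - 10) = 8*(-34) + (-17 - 10) = -272 - 27 = -299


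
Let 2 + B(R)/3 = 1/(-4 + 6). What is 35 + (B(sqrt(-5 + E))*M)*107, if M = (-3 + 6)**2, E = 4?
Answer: -8597/2 ≈ -4298.5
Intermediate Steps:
M = 9 (M = 3**2 = 9)
B(R) = -9/2 (B(R) = -6 + 3/(-4 + 6) = -6 + 3/2 = -9/2)
35 + (B(sqrt(-5 + E))*M)*107 = 35 - 9/2*9*107 = 35 - 81/2*107 = 35 - 8667/2 = -8597/2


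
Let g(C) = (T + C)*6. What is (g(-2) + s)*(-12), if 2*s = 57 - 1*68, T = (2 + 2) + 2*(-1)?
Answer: 66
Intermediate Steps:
T = 2 (T = 4 - 2 = 2)
s = -11/2 (s = (57 - 1*68)/2 = (57 - 68)/2 = (1/2)*(-11) = -11/2 ≈ -5.5000)
g(C) = 12 + 6*C (g(C) = (2 + C)*6 = 12 + 6*C)
(g(-2) + s)*(-12) = ((12 + 6*(-2)) - 11/2)*(-12) = ((12 - 12) - 11/2)*(-12) = (0 - 11/2)*(-12) = -11/2*(-12) = 66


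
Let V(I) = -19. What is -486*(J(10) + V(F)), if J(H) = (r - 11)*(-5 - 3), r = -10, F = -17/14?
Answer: -72414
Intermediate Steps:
F = -17/14 (F = -17*1/14 = -17/14 ≈ -1.2143)
J(H) = 168 (J(H) = (-10 - 11)*(-5 - 3) = -21*(-8) = 168)
-486*(J(10) + V(F)) = -486*(168 - 19) = -486*149 = -72414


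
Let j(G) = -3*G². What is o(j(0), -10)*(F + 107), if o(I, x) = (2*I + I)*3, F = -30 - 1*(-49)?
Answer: 0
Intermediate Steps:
F = 19 (F = -30 + 49 = 19)
o(I, x) = 9*I (o(I, x) = (3*I)*3 = 9*I)
o(j(0), -10)*(F + 107) = (9*(-3*0²))*(19 + 107) = (9*(-3*0))*126 = (9*0)*126 = 0*126 = 0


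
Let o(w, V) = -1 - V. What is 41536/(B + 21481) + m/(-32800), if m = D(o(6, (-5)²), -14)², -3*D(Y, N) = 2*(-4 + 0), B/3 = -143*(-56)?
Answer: 76615718/83956725 ≈ 0.91256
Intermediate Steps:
B = 24024 (B = 3*(-143*(-56)) = 3*8008 = 24024)
D(Y, N) = 8/3 (D(Y, N) = -2*(-4 + 0)/3 = -2*(-4)/3 = -⅓*(-8) = 8/3)
m = 64/9 (m = (8/3)² = 64/9 ≈ 7.1111)
41536/(B + 21481) + m/(-32800) = 41536/(24024 + 21481) + (64/9)/(-32800) = 41536/45505 + (64/9)*(-1/32800) = 41536*(1/45505) - 2/9225 = 41536/45505 - 2/9225 = 76615718/83956725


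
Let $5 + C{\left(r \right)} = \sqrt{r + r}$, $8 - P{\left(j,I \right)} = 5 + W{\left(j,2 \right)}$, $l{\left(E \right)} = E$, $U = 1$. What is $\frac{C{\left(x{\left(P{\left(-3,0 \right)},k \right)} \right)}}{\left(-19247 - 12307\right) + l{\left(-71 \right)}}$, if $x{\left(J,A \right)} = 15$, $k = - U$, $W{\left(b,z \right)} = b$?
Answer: $\frac{1}{6325} - \frac{\sqrt{30}}{31625} \approx -1.509 \cdot 10^{-5}$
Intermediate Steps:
$P{\left(j,I \right)} = 3 - j$ ($P{\left(j,I \right)} = 8 - \left(5 + j\right) = 3 - j$)
$k = -1$ ($k = \left(-1\right) 1 = -1$)
$C{\left(r \right)} = -5 + \sqrt{2} \sqrt{r}$ ($C{\left(r \right)} = -5 + \sqrt{r + r} = -5 + \sqrt{2 r} = -5 + \sqrt{2} \sqrt{r}$)
$\frac{C{\left(x{\left(P{\left(-3,0 \right)},k \right)} \right)}}{\left(-19247 - 12307\right) + l{\left(-71 \right)}} = \frac{-5 + \sqrt{2} \sqrt{15}}{\left(-19247 - 12307\right) - 71} = \frac{-5 + \sqrt{30}}{-31554 - 71} = \frac{-5 + \sqrt{30}}{-31625} = \left(-5 + \sqrt{30}\right) \left(- \frac{1}{31625}\right) = \frac{1}{6325} - \frac{\sqrt{30}}{31625}$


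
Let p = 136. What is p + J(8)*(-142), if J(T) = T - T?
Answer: 136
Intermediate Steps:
J(T) = 0
p + J(8)*(-142) = 136 + 0*(-142) = 136 + 0 = 136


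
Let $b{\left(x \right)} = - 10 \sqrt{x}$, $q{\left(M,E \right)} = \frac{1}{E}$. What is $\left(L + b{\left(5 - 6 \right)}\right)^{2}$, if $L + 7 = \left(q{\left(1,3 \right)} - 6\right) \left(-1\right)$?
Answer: $- \frac{884}{9} + \frac{80 i}{3} \approx -98.222 + 26.667 i$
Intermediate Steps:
$L = - \frac{4}{3}$ ($L = -7 + \left(\frac{1}{3} - 6\right) \left(-1\right) = -7 - - \frac{17}{3} = -7 + \frac{17}{3} = - \frac{4}{3} \approx -1.3333$)
$\left(L + b{\left(5 - 6 \right)}\right)^{2} = \left(- \frac{4}{3} - 10 \sqrt{5 - 6}\right)^{2} = \left(- \frac{4}{3} - 10 \sqrt{-1}\right)^{2} = \left(- \frac{4}{3} - 10 i\right)^{2}$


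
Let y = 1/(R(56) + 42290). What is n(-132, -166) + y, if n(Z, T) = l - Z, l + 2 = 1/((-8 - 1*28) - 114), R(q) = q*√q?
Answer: 4358681689127/33530034075 - 28*√14/447067121 ≈ 129.99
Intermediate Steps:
R(q) = q^(3/2)
l = -301/150 (l = -2 + 1/((-8 - 1*28) - 114) = -2 + 1/((-8 - 28) - 114) = -2 + 1/(-36 - 114) = -2 + 1/(-150) = -2 - 1/150 = -301/150 ≈ -2.0067)
n(Z, T) = -301/150 - Z
y = 1/(42290 + 112*√14) (y = 1/(56^(3/2) + 42290) = 1/(112*√14 + 42290) = 1/(42290 + 112*√14) ≈ 2.3414e-5)
n(-132, -166) + y = (-301/150 - 1*(-132)) + (21145/894134242 - 28*√14/447067121) = (-301/150 + 132) + (21145/894134242 - 28*√14/447067121) = 19499/150 + (21145/894134242 - 28*√14/447067121) = 4358681689127/33530034075 - 28*√14/447067121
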